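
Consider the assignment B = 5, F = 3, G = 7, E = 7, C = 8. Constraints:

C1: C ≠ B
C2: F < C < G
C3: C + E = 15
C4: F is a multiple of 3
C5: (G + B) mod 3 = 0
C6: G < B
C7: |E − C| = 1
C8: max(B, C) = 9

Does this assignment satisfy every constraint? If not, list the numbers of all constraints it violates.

Constraints 2, 6, and 8 do not hold.

C1: C = 8, B = 5; distinct  ✔
C2: values 3, 8, 7; C = 8 is not < G = 7  ✘
C3: C + E = 8 + 7 = 15  ✔
C4: 3 / 3 = 1, so 3 divides 3  ✔
C5: G + B = 12; 12 mod 3 = 0  ✔
C6: G = 7, B = 5; 7 ≥ 5 (want <)  ✘
C7: |7 − 8| = 1  ✔
C8: max(5, 8) = 8, not 9  ✘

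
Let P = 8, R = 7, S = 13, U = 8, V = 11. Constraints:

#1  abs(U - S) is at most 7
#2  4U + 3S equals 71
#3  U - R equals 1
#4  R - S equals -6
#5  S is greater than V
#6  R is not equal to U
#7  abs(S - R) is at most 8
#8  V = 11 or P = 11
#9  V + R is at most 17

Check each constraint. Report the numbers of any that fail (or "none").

#1 abs(8 - 13) = 5; 5 ≤ 7 — holds.
#2 4U + 3S = 4(8) + 3(13) = 71 — holds.
#3 U - R = 8 - 7 = 1 — holds.
#4 R - S = 7 - 13 = -6 — holds.
#5 S = 13, V = 11; 13 > 11 — holds.
#6 R = 7, U = 8; distinct — holds.
#7 abs(13 - 7) = 6; 6 ≤ 8 — holds.
#8 V = 11 = 11 (first disjunct) — holds.
#9 V + R = 11 + 7 = 18; 18 > 17, bound 17 not met — fails.

No — constraint 9 is not satisfied.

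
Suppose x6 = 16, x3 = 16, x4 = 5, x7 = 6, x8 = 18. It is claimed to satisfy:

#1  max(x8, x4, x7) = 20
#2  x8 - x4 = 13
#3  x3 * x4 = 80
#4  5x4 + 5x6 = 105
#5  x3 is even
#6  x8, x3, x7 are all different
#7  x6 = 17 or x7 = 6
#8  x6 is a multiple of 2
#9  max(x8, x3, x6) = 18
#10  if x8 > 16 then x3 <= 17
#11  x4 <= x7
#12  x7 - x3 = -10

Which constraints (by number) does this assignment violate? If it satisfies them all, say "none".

Constraint 1 is violated.

#1 max(18, 5, 6) = 18, not 20  false
#2 x8 - x4 = 18 - 5 = 13  true
#3 x3 * x4 = 16 * 5 = 80  true
#4 5x4 + 5x6 = 5(5) + 5(16) = 105  true
#5 x3 = 16 is even  true
#6 values 18, 16, 6 are pairwise distinct  true
#7 x6 = 16 ≠ 17, but x7 = 6 = 6 (second disjunct)  true
#8 16 / 2 = 8, so 2 divides 16  true
#9 max(18, 16, 16) = 18  true
#10 x8 = 18 > 16, so we need x3 ≤ 17; x3 = 16 ≤ 17  true
#11 x4 = 5, x7 = 6; 5 ≤ 6  true
#12 x7 - x3 = 6 - 16 = -10  true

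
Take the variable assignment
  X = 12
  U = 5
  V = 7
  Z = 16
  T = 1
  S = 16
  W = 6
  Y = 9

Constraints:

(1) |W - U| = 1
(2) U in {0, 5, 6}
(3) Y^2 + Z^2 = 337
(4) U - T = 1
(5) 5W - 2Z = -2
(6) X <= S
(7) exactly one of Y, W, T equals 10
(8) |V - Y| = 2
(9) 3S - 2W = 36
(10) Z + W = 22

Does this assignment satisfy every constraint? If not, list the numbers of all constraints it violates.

The assignment fails constraints 4 and 7.

(1) |6 - 5| = 1  ✔
(2) U = 5 is in {0, 5, 6}  ✔
(3) Y^2 + Z^2 = 9^2 + 16^2 = 81 + 256 = 337  ✔
(4) U - T = 5 - 1 = 4, not 1  ✘
(5) 5W - 2Z = 5(6) - 2(16) = -2  ✔
(6) X = 12, S = 16; 12 ≤ 16  ✔
(7) Y=9, W=6, T=1; 0 of them equal 10, not exactly one  ✘
(8) |7 - 9| = 2  ✔
(9) 3S - 2W = 3(16) - 2(6) = 36  ✔
(10) Z + W = 16 + 6 = 22  ✔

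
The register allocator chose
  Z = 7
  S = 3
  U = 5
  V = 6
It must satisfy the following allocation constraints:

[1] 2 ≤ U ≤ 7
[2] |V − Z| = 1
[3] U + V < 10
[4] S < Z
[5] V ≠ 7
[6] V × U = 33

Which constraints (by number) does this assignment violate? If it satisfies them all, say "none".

Constraints 3 and 6 are violated.

[1] U = 5 lies in [2, 7] — satisfied.
[2] |6 − 7| = 1 — satisfied.
[3] U + V = 5 + 6 = 11; 11 ≥ 10, bound 10 not met — violated.
[4] S = 3, Z = 7; 3 < 7 — satisfied.
[5] V = 6, and 6 ≠ 7 — satisfied.
[6] V × U = 6 × 5 = 30, not 33 — violated.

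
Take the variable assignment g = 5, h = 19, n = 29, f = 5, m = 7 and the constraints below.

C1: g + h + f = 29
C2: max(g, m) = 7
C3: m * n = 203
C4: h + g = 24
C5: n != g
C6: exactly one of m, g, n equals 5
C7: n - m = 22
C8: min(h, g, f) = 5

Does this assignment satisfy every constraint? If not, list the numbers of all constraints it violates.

C1: g + h + f = 5 + 19 + 5 = 29  ✓
C2: max(5, 7) = 7  ✓
C3: m * n = 7 * 29 = 203  ✓
C4: h + g = 19 + 5 = 24  ✓
C5: n = 29, g = 5; distinct  ✓
C6: m=7, g=5, n=29; 1 of them equals 5  ✓
C7: n - m = 29 - 7 = 22  ✓
C8: min(19, 5, 5) = 5  ✓

None — every constraint holds.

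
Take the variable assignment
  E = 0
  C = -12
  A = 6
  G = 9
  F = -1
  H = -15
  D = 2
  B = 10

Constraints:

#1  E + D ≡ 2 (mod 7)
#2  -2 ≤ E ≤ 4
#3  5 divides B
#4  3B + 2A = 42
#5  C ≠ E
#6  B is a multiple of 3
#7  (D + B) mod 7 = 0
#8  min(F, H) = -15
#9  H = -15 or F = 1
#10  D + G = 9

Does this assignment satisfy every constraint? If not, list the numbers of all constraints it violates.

#1 E + D = 2; 2 mod 7 = 2  ✔
#2 E = 0 lies in [-2, 4]  ✔
#3 10 / 5 = 2, so 5 divides 10  ✔
#4 3B + 2A = 3(10) + 2(6) = 42  ✔
#5 C = -12, E = 0; distinct  ✔
#6 10 = 3×3 + 1, so 3 does not divide 10  ✘
#7 D + B = 12; 12 mod 7 = 5, not 0  ✘
#8 min(-1, -15) = -15  ✔
#9 H = -15 = -15 (first disjunct)  ✔
#10 D + G = 2 + 9 = 11, not 9  ✘

Violated: 6, 7, and 10.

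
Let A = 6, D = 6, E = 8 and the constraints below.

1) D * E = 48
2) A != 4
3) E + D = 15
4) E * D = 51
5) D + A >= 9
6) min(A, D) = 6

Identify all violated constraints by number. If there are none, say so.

1) D * E = 6 * 8 = 48 — satisfied.
2) A = 6, and 6 ≠ 4 — satisfied.
3) E + D = 8 + 6 = 14, not 15 — violated.
4) E * D = 8 * 6 = 48, not 51 — violated.
5) D + A = 6 + 6 = 12; 12 ≥ 9 — satisfied.
6) min(6, 6) = 6 — satisfied.

No — constraints 3, 4 are not satisfied.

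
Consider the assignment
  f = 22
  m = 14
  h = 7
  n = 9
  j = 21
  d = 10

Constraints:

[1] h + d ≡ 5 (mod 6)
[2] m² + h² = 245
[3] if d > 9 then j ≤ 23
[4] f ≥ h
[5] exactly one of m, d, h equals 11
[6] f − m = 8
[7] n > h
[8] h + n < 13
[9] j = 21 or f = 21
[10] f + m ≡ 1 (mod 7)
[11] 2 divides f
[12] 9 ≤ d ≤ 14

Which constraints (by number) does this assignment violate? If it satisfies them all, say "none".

[1] h + d = 17; 17 mod 6 = 5 — satisfied.
[2] m² + h² = 14² + 7² = 196 + 49 = 245 — satisfied.
[3] d = 10 > 9, so we need j ≤ 23; j = 21 ≤ 23 — satisfied.
[4] f = 22, h = 7; 22 ≥ 7 — satisfied.
[5] m=14, d=10, h=7; 0 of them equal 11, not exactly one — violated.
[6] f − m = 22 − 14 = 8 — satisfied.
[7] n = 9, h = 7; 9 > 7 — satisfied.
[8] h + n = 7 + 9 = 16; 16 ≥ 13, bound 13 not met — violated.
[9] j = 21 = 21 (first disjunct) — satisfied.
[10] f + m = 36; 36 mod 7 = 1 — satisfied.
[11] 22 / 2 = 11, so 2 divides 22 — satisfied.
[12] d = 10 lies in [9, 14] — satisfied.

Constraints 5, 8 do not hold.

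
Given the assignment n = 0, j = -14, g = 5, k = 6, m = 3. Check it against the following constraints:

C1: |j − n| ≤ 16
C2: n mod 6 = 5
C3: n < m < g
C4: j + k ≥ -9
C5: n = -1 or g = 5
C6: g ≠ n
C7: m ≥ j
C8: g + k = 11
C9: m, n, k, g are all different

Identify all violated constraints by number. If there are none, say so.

C1: |-14 − 0| = 14; 14 ≤ 16 — holds.
C2: 0 mod 6 = 0, not 5 — does not hold.
C3: values 0 < 3 < 5 — holds.
C4: j + k = -14 + 6 = -8; -8 ≥ -9 — holds.
C5: n = 0 ≠ -1, but g = 5 = 5 (second disjunct) — holds.
C6: g = 5, n = 0; distinct — holds.
C7: m = 3, j = -14; 3 ≥ -14 — holds.
C8: g + k = 5 + 6 = 11 — holds.
C9: values 3, 0, 6, 5 are pairwise distinct — holds.

Constraint 2 is violated.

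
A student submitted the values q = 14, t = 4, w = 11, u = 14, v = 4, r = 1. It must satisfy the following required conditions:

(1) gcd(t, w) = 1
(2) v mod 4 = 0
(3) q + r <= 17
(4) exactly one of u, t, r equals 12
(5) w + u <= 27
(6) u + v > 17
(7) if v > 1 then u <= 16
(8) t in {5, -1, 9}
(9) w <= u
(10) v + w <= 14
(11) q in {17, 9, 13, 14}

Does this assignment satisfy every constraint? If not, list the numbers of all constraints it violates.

(1) gcd(4, 11) = 1  OK
(2) 4 mod 4 = 0  OK
(3) q + r = 14 + 1 = 15; 15 ≤ 17  OK
(4) u=14, t=4, r=1; 0 of them equal 12, not exactly one  FAIL
(5) w + u = 11 + 14 = 25; 25 ≤ 27  OK
(6) u + v = 14 + 4 = 18; 18 > 17  OK
(7) v = 4 > 1, so we need u ≤ 16; u = 14 ≤ 16  OK
(8) t = 4 is not in {5, -1, 9}  FAIL
(9) w = 11, u = 14; 11 ≤ 14  OK
(10) v + w = 4 + 11 = 15; 15 > 14, bound 14 not met  FAIL
(11) q = 14 is in {17, 9, 13, 14}  OK

No — constraints 4, 8, and 10 are not satisfied.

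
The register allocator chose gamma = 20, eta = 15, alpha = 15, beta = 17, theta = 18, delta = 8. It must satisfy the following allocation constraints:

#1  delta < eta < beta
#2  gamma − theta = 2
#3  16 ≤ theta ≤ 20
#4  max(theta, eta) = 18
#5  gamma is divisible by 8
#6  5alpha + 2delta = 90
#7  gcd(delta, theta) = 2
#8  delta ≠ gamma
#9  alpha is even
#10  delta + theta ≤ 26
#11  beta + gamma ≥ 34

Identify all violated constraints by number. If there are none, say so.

#1 values 8 < 15 < 17  ✔
#2 gamma − theta = 20 − 18 = 2  ✔
#3 theta = 18 lies in [16, 20]  ✔
#4 max(18, 15) = 18  ✔
#5 20 = 8×2 + 4, so 8 does not divide 20  ✘
#6 5alpha + 2delta = 5(15) + 2(8) = 91, not 90  ✘
#7 gcd(8, 18) = 2  ✔
#8 delta = 8, gamma = 20; distinct  ✔
#9 alpha = 15 is odd  ✘
#10 delta + theta = 8 + 18 = 26; 26 ≤ 26  ✔
#11 beta + gamma = 17 + 20 = 37; 37 ≥ 34  ✔

The assignment fails constraints 5, 6, and 9.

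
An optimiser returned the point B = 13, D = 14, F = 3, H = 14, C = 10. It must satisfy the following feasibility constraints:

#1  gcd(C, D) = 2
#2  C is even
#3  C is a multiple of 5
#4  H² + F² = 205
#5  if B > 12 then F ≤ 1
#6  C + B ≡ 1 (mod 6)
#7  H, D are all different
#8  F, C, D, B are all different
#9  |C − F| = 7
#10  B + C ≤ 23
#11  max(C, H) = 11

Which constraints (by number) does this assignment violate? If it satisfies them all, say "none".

The assignment fails constraints 5, 6, 7, and 11.

#1 gcd(10, 14) = 2 — holds.
#2 C = 10 is even — holds.
#3 10 / 5 = 2, so 5 divides 10 — holds.
#4 H² + F² = 14² + 3² = 196 + 9 = 205 — holds.
#5 B = 13 > 12, so we need F ≤ 1; but F = 3 > 1 — does not hold.
#6 C + B = 23; 23 mod 6 = 5, not 1 — does not hold.
#7 H = D = 14, not all different — does not hold.
#8 values 3, 10, 14, 13 are pairwise distinct — holds.
#9 |10 − 3| = 7 — holds.
#10 B + C = 13 + 10 = 23; 23 ≤ 23 — holds.
#11 max(10, 14) = 14, not 11 — does not hold.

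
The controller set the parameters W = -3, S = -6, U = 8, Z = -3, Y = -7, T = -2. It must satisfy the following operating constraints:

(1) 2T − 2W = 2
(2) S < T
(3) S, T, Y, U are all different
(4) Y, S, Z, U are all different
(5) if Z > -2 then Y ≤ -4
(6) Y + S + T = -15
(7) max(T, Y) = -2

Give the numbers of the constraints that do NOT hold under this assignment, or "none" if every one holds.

All constraints are satisfied.

(1) 2T − 2W = 2(-2) − 2(-3) = 2 — holds.
(2) S = -6, T = -2; -6 < -2 — holds.
(3) values -6, -2, -7, 8 are pairwise distinct — holds.
(4) values -7, -6, -3, 8 are pairwise distinct — holds.
(5) Z = -3, not > -2; antecedent false, conditional vacuously true — holds.
(6) Y + S + T = -7 + (-6) + (-2) = -15 — holds.
(7) max(-2, -7) = -2 — holds.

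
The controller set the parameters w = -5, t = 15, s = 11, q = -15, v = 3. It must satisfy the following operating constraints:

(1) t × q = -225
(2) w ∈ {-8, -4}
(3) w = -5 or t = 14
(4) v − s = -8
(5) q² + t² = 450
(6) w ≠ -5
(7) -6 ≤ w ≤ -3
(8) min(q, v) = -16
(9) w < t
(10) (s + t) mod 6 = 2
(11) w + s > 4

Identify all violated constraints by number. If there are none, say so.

(1) t × q = 15 × (-15) = -225 — holds.
(2) w = -5 is not in {-8, -4} — does not hold.
(3) w = -5 = -5 (first disjunct) — holds.
(4) v − s = 3 − 11 = -8 — holds.
(5) q² + t² = (-15)² + 15² = 225 + 225 = 450 — holds.
(6) w = -5, but -5 is required to differ — does not hold.
(7) w = -5 lies in [-6, -3] — holds.
(8) min(-15, 3) = -15, not -16 — does not hold.
(9) w = -5, t = 15; -5 < 15 — holds.
(10) s + t = 26; 26 mod 6 = 2 — holds.
(11) w + s = -5 + 11 = 6; 6 > 4 — holds.

The assignment fails constraints 2, 6, and 8.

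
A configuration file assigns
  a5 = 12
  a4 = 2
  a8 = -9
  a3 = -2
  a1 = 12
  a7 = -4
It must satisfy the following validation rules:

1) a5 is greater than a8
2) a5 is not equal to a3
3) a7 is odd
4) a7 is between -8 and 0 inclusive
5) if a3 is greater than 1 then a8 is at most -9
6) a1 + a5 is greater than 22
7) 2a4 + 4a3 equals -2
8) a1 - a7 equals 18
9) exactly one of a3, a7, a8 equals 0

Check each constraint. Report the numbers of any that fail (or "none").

1) a5 = 12, a8 = -9; 12 > -9  true
2) a5 = 12, a3 = -2; distinct  true
3) a7 = -4 is even  false
4) a7 = -4 lies in [-8, 0]  true
5) a3 = -2, not > 1; antecedent false, conditional vacuously true  true
6) a1 + a5 = 12 + 12 = 24; 24 > 22  true
7) 2a4 + 4a3 = 2(2) + 4(-2) = -4, not -2  false
8) a1 - a7 = 12 - (-4) = 16, not 18  false
9) a3=-2, a7=-4, a8=-9; 0 of them equal 0, not exactly one  false

Violated: 3, 7, 8, 9.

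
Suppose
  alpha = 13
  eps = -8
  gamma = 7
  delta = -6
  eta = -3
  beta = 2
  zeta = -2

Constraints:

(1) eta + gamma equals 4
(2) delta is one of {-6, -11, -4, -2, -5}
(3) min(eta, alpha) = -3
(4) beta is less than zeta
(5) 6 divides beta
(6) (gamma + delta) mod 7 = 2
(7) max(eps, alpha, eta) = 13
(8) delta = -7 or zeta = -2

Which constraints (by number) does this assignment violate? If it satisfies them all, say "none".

The assignment fails constraints 4, 5, and 6.

(1) eta + gamma = -3 + 7 = 4  holds
(2) delta = -6 is in {-6, -11, -4, -2, -5}  holds
(3) min(-3, 13) = -3  holds
(4) beta = 2, zeta = -2; 2 ≥ -2 (want <)  fails
(5) 2 = 6*0 + 2, so 6 does not divide 2  fails
(6) gamma + delta = 1; 1 mod 7 = 1, not 2  fails
(7) max(-8, 13, -3) = 13  holds
(8) delta = -6 ≠ -7, but zeta = -2 = -2 (second disjunct)  holds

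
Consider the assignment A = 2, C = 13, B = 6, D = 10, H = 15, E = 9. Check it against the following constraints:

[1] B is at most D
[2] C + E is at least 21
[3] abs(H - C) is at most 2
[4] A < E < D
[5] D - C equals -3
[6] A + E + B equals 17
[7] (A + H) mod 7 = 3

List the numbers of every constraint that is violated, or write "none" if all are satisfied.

All constraints are satisfied.

[1] B = 6, D = 10; 6 ≤ 10 — satisfied.
[2] C + E = 13 + 9 = 22; 22 ≥ 21 — satisfied.
[3] abs(15 - 13) = 2; 2 ≤ 2 — satisfied.
[4] values 2 < 9 < 10 — satisfied.
[5] D - C = 10 - 13 = -3 — satisfied.
[6] A + E + B = 2 + 9 + 6 = 17 — satisfied.
[7] A + H = 17; 17 mod 7 = 3 — satisfied.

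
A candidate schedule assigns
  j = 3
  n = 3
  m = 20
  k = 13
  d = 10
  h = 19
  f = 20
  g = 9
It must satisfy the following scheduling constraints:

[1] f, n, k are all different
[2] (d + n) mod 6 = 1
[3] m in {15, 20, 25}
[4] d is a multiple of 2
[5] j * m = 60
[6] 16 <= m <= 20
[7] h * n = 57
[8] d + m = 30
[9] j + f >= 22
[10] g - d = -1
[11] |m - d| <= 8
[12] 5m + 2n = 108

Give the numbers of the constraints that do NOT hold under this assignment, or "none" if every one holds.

Constraints 11 and 12 are violated.

[1] values 20, 3, 13 are pairwise distinct — satisfied.
[2] d + n = 13; 13 mod 6 = 1 — satisfied.
[3] m = 20 is in {15, 20, 25} — satisfied.
[4] 10 / 2 = 5, so 2 divides 10 — satisfied.
[5] j * m = 3 * 20 = 60 — satisfied.
[6] m = 20 lies in [16, 20] — satisfied.
[7] h * n = 19 * 3 = 57 — satisfied.
[8] d + m = 10 + 20 = 30 — satisfied.
[9] j + f = 3 + 20 = 23; 23 ≥ 22 — satisfied.
[10] g - d = 9 - 10 = -1 — satisfied.
[11] |20 - 10| = 10; 10 > 8, exceeds bound 8 — violated.
[12] 5m + 2n = 5(20) + 2(3) = 106, not 108 — violated.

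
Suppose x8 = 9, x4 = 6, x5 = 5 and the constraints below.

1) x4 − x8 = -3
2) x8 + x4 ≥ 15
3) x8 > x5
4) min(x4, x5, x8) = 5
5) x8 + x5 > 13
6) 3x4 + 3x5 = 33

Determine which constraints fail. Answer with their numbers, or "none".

None — every constraint holds.

1) x4 − x8 = 6 − 9 = -3 — satisfied.
2) x8 + x4 = 9 + 6 = 15; 15 ≥ 15 — satisfied.
3) x8 = 9, x5 = 5; 9 > 5 — satisfied.
4) min(6, 5, 9) = 5 — satisfied.
5) x8 + x5 = 9 + 5 = 14; 14 > 13 — satisfied.
6) 3x4 + 3x5 = 3(6) + 3(5) = 33 — satisfied.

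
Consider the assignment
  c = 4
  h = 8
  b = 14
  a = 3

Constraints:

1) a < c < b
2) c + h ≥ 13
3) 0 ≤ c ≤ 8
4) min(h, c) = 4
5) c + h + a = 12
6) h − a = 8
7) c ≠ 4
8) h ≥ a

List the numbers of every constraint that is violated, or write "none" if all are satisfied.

The assignment fails constraints 2, 5, 6, and 7.

1) values 3 < 4 < 14 — holds.
2) c + h = 4 + 8 = 12; 12 < 13, bound 13 not met — fails.
3) c = 4 lies in [0, 8] — holds.
4) min(8, 4) = 4 — holds.
5) c + h + a = 4 + 8 + 3 = 15, not 12 — fails.
6) h − a = 8 − 3 = 5, not 8 — fails.
7) c = 4, but 4 is required to differ — fails.
8) h = 8, a = 3; 8 ≥ 3 — holds.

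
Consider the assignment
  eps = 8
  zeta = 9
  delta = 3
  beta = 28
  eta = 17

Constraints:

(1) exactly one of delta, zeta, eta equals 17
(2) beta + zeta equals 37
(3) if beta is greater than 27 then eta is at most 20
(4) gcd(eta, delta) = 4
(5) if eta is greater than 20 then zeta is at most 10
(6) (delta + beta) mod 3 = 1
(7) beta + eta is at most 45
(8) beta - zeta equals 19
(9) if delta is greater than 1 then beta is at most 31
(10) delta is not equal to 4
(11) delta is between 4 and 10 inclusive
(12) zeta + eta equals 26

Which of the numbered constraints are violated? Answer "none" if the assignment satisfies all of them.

Constraints 4, 11 are violated.

(1) delta=3, zeta=9, eta=17; 1 of them equals 17  true
(2) beta + zeta = 28 + 9 = 37  true
(3) beta = 28 > 27, so we need eta ≤ 20; eta = 17 ≤ 20  true
(4) gcd(17, 3) = 1, not 4  false
(5) eta = 17, not > 20; antecedent false, conditional vacuously true  true
(6) delta + beta = 31; 31 mod 3 = 1  true
(7) beta + eta = 28 + 17 = 45; 45 ≤ 45  true
(8) beta - zeta = 28 - 9 = 19  true
(9) delta = 3 > 1, so we need beta ≤ 31; beta = 28 ≤ 31  true
(10) delta = 3, and 3 ≠ 4  true
(11) delta = 3 is outside [4, 10]  false
(12) zeta + eta = 9 + 17 = 26  true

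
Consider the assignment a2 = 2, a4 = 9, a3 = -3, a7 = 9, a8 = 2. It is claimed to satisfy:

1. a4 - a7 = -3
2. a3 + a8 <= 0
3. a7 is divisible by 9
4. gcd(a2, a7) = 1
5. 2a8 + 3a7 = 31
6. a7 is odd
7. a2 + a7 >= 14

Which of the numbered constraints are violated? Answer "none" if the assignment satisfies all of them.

No — constraints 1 and 7 are not satisfied.

1. a4 - a7 = 9 - 9 = 0, not -3  ✘
2. a3 + a8 = -3 + 2 = -1; -1 ≤ 0  ✔
3. 9 / 9 = 1, so 9 divides 9  ✔
4. gcd(2, 9) = 1  ✔
5. 2a8 + 3a7 = 2(2) + 3(9) = 31  ✔
6. a7 = 9 is odd  ✔
7. a2 + a7 = 2 + 9 = 11; 11 < 14, bound 14 not met  ✘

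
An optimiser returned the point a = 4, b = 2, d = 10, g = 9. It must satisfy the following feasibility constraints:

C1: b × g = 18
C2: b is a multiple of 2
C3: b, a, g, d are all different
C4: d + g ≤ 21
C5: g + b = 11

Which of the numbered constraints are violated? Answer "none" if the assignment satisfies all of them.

No violations.

C1: b × g = 2 × 9 = 18 — satisfied.
C2: 2 / 2 = 1, so 2 divides 2 — satisfied.
C3: values 2, 4, 9, 10 are pairwise distinct — satisfied.
C4: d + g = 10 + 9 = 19; 19 ≤ 21 — satisfied.
C5: g + b = 9 + 2 = 11 — satisfied.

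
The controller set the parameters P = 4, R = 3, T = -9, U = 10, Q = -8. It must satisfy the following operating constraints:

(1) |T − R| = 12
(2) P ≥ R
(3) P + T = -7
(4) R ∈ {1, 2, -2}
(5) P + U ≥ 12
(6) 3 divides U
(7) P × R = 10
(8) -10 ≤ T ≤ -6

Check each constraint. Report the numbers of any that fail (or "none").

(1) |-9 − 3| = 12  ✔
(2) P = 4, R = 3; 4 ≥ 3  ✔
(3) P + T = 4 + (-9) = -5, not -7  ✘
(4) R = 3 is not in {1, 2, -2}  ✘
(5) P + U = 4 + 10 = 14; 14 ≥ 12  ✔
(6) 10 = 3×3 + 1, so 3 does not divide 10  ✘
(7) P × R = 4 × 3 = 12, not 10  ✘
(8) T = -9 lies in [-10, -6]  ✔

The assignment fails constraints 3, 4, 6, 7.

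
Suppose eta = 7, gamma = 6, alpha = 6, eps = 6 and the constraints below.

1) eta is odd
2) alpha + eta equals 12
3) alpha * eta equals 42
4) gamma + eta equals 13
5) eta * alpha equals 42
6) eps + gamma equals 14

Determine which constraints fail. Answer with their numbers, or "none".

The assignment fails constraints 2, 6.

1) eta = 7 is odd  true
2) alpha + eta = 6 + 7 = 13, not 12  false
3) alpha * eta = 6 * 7 = 42  true
4) gamma + eta = 6 + 7 = 13  true
5) eta * alpha = 7 * 6 = 42  true
6) eps + gamma = 6 + 6 = 12, not 14  false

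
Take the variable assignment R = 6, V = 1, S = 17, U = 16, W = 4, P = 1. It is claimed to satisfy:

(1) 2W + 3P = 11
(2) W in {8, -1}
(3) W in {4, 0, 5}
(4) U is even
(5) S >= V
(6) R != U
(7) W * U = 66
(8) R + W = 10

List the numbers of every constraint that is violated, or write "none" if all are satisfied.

(1) 2W + 3P = 2(4) + 3(1) = 11  ✔
(2) W = 4 is not in {8, -1}  ✘
(3) W = 4 is in {4, 0, 5}  ✔
(4) U = 16 is even  ✔
(5) S = 17, V = 1; 17 ≥ 1  ✔
(6) R = 6, U = 16; distinct  ✔
(7) W * U = 4 * 16 = 64, not 66  ✘
(8) R + W = 6 + 4 = 10  ✔

Violated: 2, 7.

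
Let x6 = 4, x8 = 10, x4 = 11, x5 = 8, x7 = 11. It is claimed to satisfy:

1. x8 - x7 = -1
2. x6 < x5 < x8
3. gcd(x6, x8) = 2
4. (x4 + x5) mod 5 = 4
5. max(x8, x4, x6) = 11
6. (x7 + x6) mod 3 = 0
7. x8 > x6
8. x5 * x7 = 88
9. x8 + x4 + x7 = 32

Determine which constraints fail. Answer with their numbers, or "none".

The assignment satisfies every constraint.

1. x8 - x7 = 10 - 11 = -1  holds
2. values 4 < 8 < 10  holds
3. gcd(4, 10) = 2  holds
4. x4 + x5 = 19; 19 mod 5 = 4  holds
5. max(10, 11, 4) = 11  holds
6. x7 + x6 = 15; 15 mod 3 = 0  holds
7. x8 = 10, x6 = 4; 10 > 4  holds
8. x5 * x7 = 8 * 11 = 88  holds
9. x8 + x4 + x7 = 10 + 11 + 11 = 32  holds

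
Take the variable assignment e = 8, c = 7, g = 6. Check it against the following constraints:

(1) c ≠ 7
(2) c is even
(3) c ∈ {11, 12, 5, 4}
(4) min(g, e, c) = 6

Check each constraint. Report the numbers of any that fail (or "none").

No — constraints 1, 2, and 3 are not satisfied.

(1) c = 7, but 7 is required to differ  ✗
(2) c = 7 is odd  ✗
(3) c = 7 is not in {11, 12, 5, 4}  ✗
(4) min(6, 8, 7) = 6  ✓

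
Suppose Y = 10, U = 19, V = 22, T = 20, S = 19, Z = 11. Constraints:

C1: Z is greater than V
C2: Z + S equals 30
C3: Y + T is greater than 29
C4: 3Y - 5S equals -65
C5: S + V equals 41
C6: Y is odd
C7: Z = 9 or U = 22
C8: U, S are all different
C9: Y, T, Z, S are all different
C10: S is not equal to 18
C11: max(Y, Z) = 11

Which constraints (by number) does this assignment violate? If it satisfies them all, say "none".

C1: Z = 11, V = 22; 11 ≤ 22 (want >)  FAIL
C2: Z + S = 11 + 19 = 30  OK
C3: Y + T = 10 + 20 = 30; 30 > 29  OK
C4: 3Y - 5S = 3(10) - 5(19) = -65  OK
C5: S + V = 19 + 22 = 41  OK
C6: Y = 10 is even  FAIL
C7: Z = 11 ≠ 9 and U = 19 ≠ 22; both disjuncts false  FAIL
C8: U = S = 19, not all different  FAIL
C9: values 10, 20, 11, 19 are pairwise distinct  OK
C10: S = 19, and 19 ≠ 18  OK
C11: max(10, 11) = 11  OK

No — constraints 1, 6, 7, and 8 are not satisfied.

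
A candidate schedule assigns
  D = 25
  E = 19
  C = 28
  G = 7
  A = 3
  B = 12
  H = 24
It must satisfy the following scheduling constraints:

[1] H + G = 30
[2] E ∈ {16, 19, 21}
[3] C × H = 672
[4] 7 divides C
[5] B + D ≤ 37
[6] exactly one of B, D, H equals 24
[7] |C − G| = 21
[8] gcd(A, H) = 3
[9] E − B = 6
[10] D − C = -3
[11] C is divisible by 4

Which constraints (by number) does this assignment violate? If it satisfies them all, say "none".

[1] H + G = 24 + 7 = 31, not 30 — violated.
[2] E = 19 is in {16, 19, 21} — satisfied.
[3] C × H = 28 × 24 = 672 — satisfied.
[4] 28 / 7 = 4, so 7 divides 28 — satisfied.
[5] B + D = 12 + 25 = 37; 37 ≤ 37 — satisfied.
[6] B=12, D=25, H=24; 1 of them equals 24 — satisfied.
[7] |28 − 7| = 21 — satisfied.
[8] gcd(3, 24) = 3 — satisfied.
[9] E − B = 19 − 12 = 7, not 6 — violated.
[10] D − C = 25 − 28 = -3 — satisfied.
[11] 28 / 4 = 7, so 4 divides 28 — satisfied.

No — constraints 1 and 9 are not satisfied.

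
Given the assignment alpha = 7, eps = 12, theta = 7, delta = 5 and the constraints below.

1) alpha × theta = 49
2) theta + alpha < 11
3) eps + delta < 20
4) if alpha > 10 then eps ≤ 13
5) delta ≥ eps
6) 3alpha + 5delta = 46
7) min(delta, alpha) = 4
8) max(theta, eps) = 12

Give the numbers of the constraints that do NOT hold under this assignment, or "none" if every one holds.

Violated: 2, 5, 7.

1) alpha × theta = 7 × 7 = 49 — OK.
2) theta + alpha = 7 + 7 = 14; 14 ≥ 11, bound 11 not met — violated.
3) eps + delta = 12 + 5 = 17; 17 < 20 — OK.
4) alpha = 7, not > 10; antecedent false, conditional vacuously true — OK.
5) delta = 5, eps = 12; 5 < 12 (want ≥) — violated.
6) 3alpha + 5delta = 3(7) + 5(5) = 46 — OK.
7) min(5, 7) = 5, not 4 — violated.
8) max(7, 12) = 12 — OK.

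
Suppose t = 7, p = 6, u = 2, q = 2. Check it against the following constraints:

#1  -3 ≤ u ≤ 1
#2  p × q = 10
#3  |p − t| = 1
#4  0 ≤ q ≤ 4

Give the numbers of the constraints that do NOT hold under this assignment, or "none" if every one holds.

The assignment fails constraints 1, 2.

#1 u = 2 is outside [-3, 1]  false
#2 p × q = 6 × 2 = 12, not 10  false
#3 |6 − 7| = 1  true
#4 q = 2 lies in [0, 4]  true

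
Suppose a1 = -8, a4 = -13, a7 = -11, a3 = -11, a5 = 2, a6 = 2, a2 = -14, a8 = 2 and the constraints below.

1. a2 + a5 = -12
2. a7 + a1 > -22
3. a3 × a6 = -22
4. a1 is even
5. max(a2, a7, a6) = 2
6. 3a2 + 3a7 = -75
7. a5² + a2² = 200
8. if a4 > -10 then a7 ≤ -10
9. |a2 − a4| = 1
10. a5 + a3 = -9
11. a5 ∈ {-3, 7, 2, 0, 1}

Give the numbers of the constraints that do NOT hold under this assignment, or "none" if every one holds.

None — every constraint holds.

1. a2 + a5 = -14 + 2 = -12 — satisfied.
2. a7 + a1 = -11 + (-8) = -19; -19 > -22 — satisfied.
3. a3 × a6 = -11 × 2 = -22 — satisfied.
4. a1 = -8 is even — satisfied.
5. max(-14, -11, 2) = 2 — satisfied.
6. 3a2 + 3a7 = 3(-14) + 3(-11) = -75 — satisfied.
7. a5² + a2² = 2² + (-14)² = 4 + 196 = 200 — satisfied.
8. a4 = -13, not > -10; antecedent false, conditional vacuously true — satisfied.
9. |-14 − (-13)| = 1 — satisfied.
10. a5 + a3 = 2 + (-11) = -9 — satisfied.
11. a5 = 2 is in {-3, 7, 2, 0, 1} — satisfied.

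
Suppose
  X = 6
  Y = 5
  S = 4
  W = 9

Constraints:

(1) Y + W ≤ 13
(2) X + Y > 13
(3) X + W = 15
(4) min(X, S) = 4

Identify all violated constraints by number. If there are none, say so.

(1) Y + W = 5 + 9 = 14; 14 > 13, bound 13 not met — violated.
(2) X + Y = 6 + 5 = 11; 11 ≤ 13, bound 13 not met — violated.
(3) X + W = 6 + 9 = 15 — satisfied.
(4) min(6, 4) = 4 — satisfied.

Constraints 1 and 2 are violated.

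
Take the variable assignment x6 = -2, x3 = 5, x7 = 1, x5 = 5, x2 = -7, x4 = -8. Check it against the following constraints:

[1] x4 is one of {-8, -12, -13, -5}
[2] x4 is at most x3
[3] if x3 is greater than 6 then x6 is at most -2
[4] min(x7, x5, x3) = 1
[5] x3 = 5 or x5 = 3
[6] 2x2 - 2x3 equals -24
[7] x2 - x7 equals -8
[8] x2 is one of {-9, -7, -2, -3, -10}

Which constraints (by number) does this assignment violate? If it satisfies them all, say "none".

[1] x4 = -8 is in {-8, -12, -13, -5}  ✔
[2] x4 = -8, x3 = 5; -8 ≤ 5  ✔
[3] x3 = 5, not > 6; antecedent false, conditional vacuously true  ✔
[4] min(1, 5, 5) = 1  ✔
[5] x3 = 5 = 5 (first disjunct)  ✔
[6] 2x2 - 2x3 = 2(-7) - 2(5) = -24  ✔
[7] x2 - x7 = -7 - 1 = -8  ✔
[8] x2 = -7 is in {-9, -7, -2, -3, -10}  ✔

None — every constraint holds.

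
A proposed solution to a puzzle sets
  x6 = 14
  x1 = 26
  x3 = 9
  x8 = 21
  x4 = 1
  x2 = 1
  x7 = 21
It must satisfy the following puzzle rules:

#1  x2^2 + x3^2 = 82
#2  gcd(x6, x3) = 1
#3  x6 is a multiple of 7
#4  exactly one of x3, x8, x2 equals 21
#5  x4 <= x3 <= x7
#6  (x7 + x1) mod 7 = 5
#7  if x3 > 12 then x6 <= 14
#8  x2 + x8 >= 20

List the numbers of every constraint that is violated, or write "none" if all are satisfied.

All constraints are satisfied.

#1 x2^2 + x3^2 = 1^2 + 9^2 = 1 + 81 = 82 — satisfied.
#2 gcd(14, 9) = 1 — satisfied.
#3 14 / 7 = 2, so 7 divides 14 — satisfied.
#4 x3=9, x8=21, x2=1; 1 of them equals 21 — satisfied.
#5 values 1 <= 9 <= 21 — satisfied.
#6 x7 + x1 = 47; 47 mod 7 = 5 — satisfied.
#7 x3 = 9, not > 12; antecedent false, conditional vacuously true — satisfied.
#8 x2 + x8 = 1 + 21 = 22; 22 ≥ 20 — satisfied.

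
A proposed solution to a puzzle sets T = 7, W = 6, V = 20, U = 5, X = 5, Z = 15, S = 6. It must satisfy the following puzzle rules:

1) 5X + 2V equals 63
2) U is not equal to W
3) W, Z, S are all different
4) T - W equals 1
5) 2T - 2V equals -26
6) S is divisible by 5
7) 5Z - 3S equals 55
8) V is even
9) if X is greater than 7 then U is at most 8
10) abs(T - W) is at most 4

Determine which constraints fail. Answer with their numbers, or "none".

1) 5X + 2V = 5(5) + 2(20) = 65, not 63 — does not hold.
2) U = 5, W = 6; distinct — holds.
3) W = S = 6, not all different — does not hold.
4) T - W = 7 - 6 = 1 — holds.
5) 2T - 2V = 2(7) - 2(20) = -26 — holds.
6) 6 = 5*1 + 1, so 5 does not divide 6 — does not hold.
7) 5Z - 3S = 5(15) - 3(6) = 57, not 55 — does not hold.
8) V = 20 is even — holds.
9) X = 5, not > 7; antecedent false, conditional vacuously true — holds.
10) abs(7 - 6) = 1; 1 ≤ 4 — holds.

The assignment fails constraints 1, 3, 6, and 7.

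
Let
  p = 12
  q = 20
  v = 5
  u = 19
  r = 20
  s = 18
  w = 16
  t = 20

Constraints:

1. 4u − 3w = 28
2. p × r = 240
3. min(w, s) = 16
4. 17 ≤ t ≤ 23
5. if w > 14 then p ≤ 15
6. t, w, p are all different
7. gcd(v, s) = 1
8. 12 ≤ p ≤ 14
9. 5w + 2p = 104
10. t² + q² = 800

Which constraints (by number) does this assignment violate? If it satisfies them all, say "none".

1. 4u − 3w = 4(19) − 3(16) = 28 — holds.
2. p × r = 12 × 20 = 240 — holds.
3. min(16, 18) = 16 — holds.
4. t = 20 lies in [17, 23] — holds.
5. w = 16 > 14, so we need p ≤ 15; p = 12 ≤ 15 — holds.
6. values 20, 16, 12 are pairwise distinct — holds.
7. gcd(5, 18) = 1 — holds.
8. p = 12 lies in [12, 14] — holds.
9. 5w + 2p = 5(16) + 2(12) = 104 — holds.
10. t² + q² = 20² + 20² = 400 + 400 = 800 — holds.

All constraints are satisfied.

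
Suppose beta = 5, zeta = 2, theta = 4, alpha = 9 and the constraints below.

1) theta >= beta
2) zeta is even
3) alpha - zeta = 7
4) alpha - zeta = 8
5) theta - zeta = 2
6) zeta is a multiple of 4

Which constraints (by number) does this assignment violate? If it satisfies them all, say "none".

Constraints 1, 4, and 6 are violated.

1) theta = 4, beta = 5; 4 < 5 (want ≥)  ✘
2) zeta = 2 is even  ✔
3) alpha - zeta = 9 - 2 = 7  ✔
4) alpha - zeta = 9 - 2 = 7, not 8  ✘
5) theta - zeta = 4 - 2 = 2  ✔
6) 2 = 4*0 + 2, so 4 does not divide 2  ✘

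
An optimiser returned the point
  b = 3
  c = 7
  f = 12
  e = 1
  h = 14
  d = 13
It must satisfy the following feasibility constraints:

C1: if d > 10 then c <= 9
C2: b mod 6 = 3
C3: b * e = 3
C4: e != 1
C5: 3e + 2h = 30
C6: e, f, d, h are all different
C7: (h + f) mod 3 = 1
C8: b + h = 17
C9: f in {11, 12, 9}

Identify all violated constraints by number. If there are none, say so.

C1: d = 13 > 10, so we need c ≤ 9; c = 7 ≤ 9 — satisfied.
C2: 3 mod 6 = 3 — satisfied.
C3: b * e = 3 * 1 = 3 — satisfied.
C4: e = 1, but 1 is required to differ — violated.
C5: 3e + 2h = 3(1) + 2(14) = 31, not 30 — violated.
C6: values 1, 12, 13, 14 are pairwise distinct — satisfied.
C7: h + f = 26; 26 mod 3 = 2, not 1 — violated.
C8: b + h = 3 + 14 = 17 — satisfied.
C9: f = 12 is in {11, 12, 9} — satisfied.

The assignment fails constraints 4, 5, 7.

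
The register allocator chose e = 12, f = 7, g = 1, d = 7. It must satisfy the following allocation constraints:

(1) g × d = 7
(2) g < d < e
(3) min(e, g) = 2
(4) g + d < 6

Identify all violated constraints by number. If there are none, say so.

No — constraints 3, 4 are not satisfied.

(1) g × d = 1 × 7 = 7 — OK.
(2) values 1 < 7 < 12 — OK.
(3) min(12, 1) = 1, not 2 — violated.
(4) g + d = 1 + 7 = 8; 8 ≥ 6, bound 6 not met — violated.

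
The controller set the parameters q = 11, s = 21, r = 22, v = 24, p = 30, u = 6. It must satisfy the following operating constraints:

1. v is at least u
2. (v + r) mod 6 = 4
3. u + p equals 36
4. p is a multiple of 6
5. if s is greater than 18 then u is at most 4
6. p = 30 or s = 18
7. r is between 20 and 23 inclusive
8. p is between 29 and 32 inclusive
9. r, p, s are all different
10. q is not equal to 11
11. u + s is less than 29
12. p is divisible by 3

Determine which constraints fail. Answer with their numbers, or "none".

Constraints 5 and 10 are violated.

1. v = 24, u = 6; 24 ≥ 6 — holds.
2. v + r = 46; 46 mod 6 = 4 — holds.
3. u + p = 6 + 30 = 36 — holds.
4. 30 / 6 = 5, so 6 divides 30 — holds.
5. s = 21 > 18, so we need u ≤ 4; but u = 6 > 4 — fails.
6. p = 30 = 30 (first disjunct) — holds.
7. r = 22 lies in [20, 23] — holds.
8. p = 30 lies in [29, 32] — holds.
9. values 22, 30, 21 are pairwise distinct — holds.
10. q = 11, but 11 is required to differ — fails.
11. u + s = 6 + 21 = 27; 27 < 29 — holds.
12. 30 / 3 = 10, so 3 divides 30 — holds.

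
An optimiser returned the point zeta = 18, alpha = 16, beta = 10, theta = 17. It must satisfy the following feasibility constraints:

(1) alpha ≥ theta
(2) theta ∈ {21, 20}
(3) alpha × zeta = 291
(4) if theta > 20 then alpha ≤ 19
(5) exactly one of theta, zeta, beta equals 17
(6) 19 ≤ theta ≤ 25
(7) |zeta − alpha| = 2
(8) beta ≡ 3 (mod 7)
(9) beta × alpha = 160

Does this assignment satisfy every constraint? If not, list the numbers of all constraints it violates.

(1) alpha = 16, theta = 17; 16 < 17 (want ≥)  FAIL
(2) theta = 17 is not in {21, 20}  FAIL
(3) alpha × zeta = 16 × 18 = 288, not 291  FAIL
(4) theta = 17, not > 20; antecedent false, conditional vacuously true  OK
(5) theta=17, zeta=18, beta=10; 1 of them equals 17  OK
(6) theta = 17 is outside [19, 25]  FAIL
(7) |18 − 16| = 2  OK
(8) 10 mod 7 = 3  OK
(9) beta × alpha = 10 × 16 = 160  OK

Violated: 1, 2, 3, and 6.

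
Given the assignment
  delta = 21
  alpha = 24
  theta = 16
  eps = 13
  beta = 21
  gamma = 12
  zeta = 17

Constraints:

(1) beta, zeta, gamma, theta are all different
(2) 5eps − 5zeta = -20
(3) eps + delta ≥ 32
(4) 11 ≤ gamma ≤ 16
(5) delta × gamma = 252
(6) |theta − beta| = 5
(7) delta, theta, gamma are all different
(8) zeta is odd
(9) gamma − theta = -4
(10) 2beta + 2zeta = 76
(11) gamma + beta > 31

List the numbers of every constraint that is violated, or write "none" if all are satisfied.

No violations.

(1) values 21, 17, 12, 16 are pairwise distinct — holds.
(2) 5eps − 5zeta = 5(13) − 5(17) = -20 — holds.
(3) eps + delta = 13 + 21 = 34; 34 ≥ 32 — holds.
(4) gamma = 12 lies in [11, 16] — holds.
(5) delta × gamma = 21 × 12 = 252 — holds.
(6) |16 − 21| = 5 — holds.
(7) values 21, 16, 12 are pairwise distinct — holds.
(8) zeta = 17 is odd — holds.
(9) gamma − theta = 12 − 16 = -4 — holds.
(10) 2beta + 2zeta = 2(21) + 2(17) = 76 — holds.
(11) gamma + beta = 12 + 21 = 33; 33 > 31 — holds.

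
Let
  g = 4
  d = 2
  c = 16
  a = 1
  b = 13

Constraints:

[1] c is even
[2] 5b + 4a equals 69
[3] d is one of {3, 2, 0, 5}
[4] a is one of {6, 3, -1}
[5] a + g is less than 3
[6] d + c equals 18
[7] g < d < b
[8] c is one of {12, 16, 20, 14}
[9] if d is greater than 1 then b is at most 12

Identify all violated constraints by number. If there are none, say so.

Constraints 4, 5, 7, 9 are violated.

[1] c = 16 is even — satisfied.
[2] 5b + 4a = 5(13) + 4(1) = 69 — satisfied.
[3] d = 2 is in {3, 2, 0, 5} — satisfied.
[4] a = 1 is not in {6, 3, -1} — violated.
[5] a + g = 1 + 4 = 5; 5 ≥ 3, bound 3 not met — violated.
[6] d + c = 2 + 16 = 18 — satisfied.
[7] values 4, 2, 13; g = 4 is not < d = 2 — violated.
[8] c = 16 is in {12, 16, 20, 14} — satisfied.
[9] d = 2 > 1, so we need b ≤ 12; but b = 13 > 12 — violated.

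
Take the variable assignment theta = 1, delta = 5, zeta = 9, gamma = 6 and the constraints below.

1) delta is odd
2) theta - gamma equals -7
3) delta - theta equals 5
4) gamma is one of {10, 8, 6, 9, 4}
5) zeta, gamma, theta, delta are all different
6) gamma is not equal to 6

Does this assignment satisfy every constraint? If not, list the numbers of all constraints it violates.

1) delta = 5 is odd  holds
2) theta - gamma = 1 - 6 = -5, not -7  fails
3) delta - theta = 5 - 1 = 4, not 5  fails
4) gamma = 6 is in {10, 8, 6, 9, 4}  holds
5) values 9, 6, 1, 5 are pairwise distinct  holds
6) gamma = 6, but 6 is required to differ  fails

Violated: 2, 3, 6.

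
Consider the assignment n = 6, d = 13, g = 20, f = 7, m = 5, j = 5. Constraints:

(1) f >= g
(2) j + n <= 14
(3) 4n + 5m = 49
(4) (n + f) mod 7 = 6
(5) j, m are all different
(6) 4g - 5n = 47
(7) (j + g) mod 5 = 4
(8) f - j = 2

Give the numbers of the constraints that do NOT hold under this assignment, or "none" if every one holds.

(1) f = 7, g = 20; 7 < 20 (want ≥)  fails
(2) j + n = 5 + 6 = 11; 11 ≤ 14  holds
(3) 4n + 5m = 4(6) + 5(5) = 49  holds
(4) n + f = 13; 13 mod 7 = 6  holds
(5) j = m = 5, not all different  fails
(6) 4g - 5n = 4(20) - 5(6) = 50, not 47  fails
(7) j + g = 25; 25 mod 5 = 0, not 4  fails
(8) f - j = 7 - 5 = 2  holds

Violated: 1, 5, 6, 7.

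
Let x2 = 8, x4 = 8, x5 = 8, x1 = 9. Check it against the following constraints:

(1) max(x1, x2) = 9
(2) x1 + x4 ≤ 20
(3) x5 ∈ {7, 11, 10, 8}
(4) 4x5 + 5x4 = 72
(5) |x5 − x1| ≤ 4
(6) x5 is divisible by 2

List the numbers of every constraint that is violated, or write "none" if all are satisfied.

(1) max(9, 8) = 9  holds
(2) x1 + x4 = 9 + 8 = 17; 17 ≤ 20  holds
(3) x5 = 8 is in {7, 11, 10, 8}  holds
(4) 4x5 + 5x4 = 4(8) + 5(8) = 72  holds
(5) |8 − 9| = 1; 1 ≤ 4  holds
(6) 8 / 2 = 4, so 2 divides 8  holds

All constraints are satisfied.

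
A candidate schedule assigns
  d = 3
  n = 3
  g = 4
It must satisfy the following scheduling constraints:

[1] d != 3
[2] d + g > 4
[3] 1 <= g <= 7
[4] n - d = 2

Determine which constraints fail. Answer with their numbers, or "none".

[1] d = 3, but 3 is required to differ  ✘
[2] d + g = 3 + 4 = 7; 7 > 4  ✔
[3] g = 4 lies in [1, 7]  ✔
[4] n - d = 3 - 3 = 0, not 2  ✘

Constraints 1 and 4 are violated.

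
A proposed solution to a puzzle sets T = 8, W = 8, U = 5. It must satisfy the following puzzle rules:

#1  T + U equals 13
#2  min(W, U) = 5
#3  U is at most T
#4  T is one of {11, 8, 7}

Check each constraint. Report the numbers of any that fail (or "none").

No violations.

#1 T + U = 8 + 5 = 13  true
#2 min(8, 5) = 5  true
#3 U = 5, T = 8; 5 ≤ 8  true
#4 T = 8 is in {11, 8, 7}  true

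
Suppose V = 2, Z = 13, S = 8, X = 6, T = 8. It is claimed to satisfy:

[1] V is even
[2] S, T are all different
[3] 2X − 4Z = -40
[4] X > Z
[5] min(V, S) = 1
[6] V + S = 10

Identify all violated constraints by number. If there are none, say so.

[1] V = 2 is even  ✓
[2] S = T = 8, not all different  ✗
[3] 2X − 4Z = 2(6) − 4(13) = -40  ✓
[4] X = 6, Z = 13; 6 ≤ 13 (want >)  ✗
[5] min(2, 8) = 2, not 1  ✗
[6] V + S = 2 + 8 = 10  ✓

Constraints 2, 4, 5 do not hold.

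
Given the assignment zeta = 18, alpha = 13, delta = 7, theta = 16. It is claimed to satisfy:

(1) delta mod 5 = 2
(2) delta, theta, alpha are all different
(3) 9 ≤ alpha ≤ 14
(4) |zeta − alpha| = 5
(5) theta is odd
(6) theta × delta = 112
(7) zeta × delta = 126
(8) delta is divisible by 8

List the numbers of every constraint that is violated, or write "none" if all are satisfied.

(1) 7 mod 5 = 2 — holds.
(2) values 7, 16, 13 are pairwise distinct — holds.
(3) alpha = 13 lies in [9, 14] — holds.
(4) |18 − 13| = 5 — holds.
(5) theta = 16 is even — does not hold.
(6) theta × delta = 16 × 7 = 112 — holds.
(7) zeta × delta = 18 × 7 = 126 — holds.
(8) 7 = 8×0 + 7, so 8 does not divide 7 — does not hold.

No — constraints 5 and 8 are not satisfied.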